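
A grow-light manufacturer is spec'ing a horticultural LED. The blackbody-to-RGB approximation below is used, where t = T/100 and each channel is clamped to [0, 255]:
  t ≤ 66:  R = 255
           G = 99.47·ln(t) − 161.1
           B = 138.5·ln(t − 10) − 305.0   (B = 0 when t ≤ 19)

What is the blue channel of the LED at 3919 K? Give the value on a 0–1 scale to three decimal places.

t = 3919/100 = 39.19; the t ≤ 66 branch applies.
B = 138.5·ln(39.19 − 10) − 305.0 = 138.5·ln 29.19 − 305.0 = 138.5·3.3738 − 305.0 = 162.275.
On a 0–1 scale: 162.275/255 = 0.6364 → 0.636.

0.636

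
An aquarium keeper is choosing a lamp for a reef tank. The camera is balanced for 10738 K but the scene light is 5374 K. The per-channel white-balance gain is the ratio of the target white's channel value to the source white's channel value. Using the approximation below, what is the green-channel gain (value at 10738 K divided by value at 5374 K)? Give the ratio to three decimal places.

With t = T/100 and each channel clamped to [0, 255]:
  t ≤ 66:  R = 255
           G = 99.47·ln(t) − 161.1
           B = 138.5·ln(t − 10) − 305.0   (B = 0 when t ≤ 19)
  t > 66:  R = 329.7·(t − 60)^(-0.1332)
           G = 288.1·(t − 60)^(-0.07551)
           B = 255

At 5374 K (t = 53.74):
  G = 99.47·ln 53.74 − 161.1 = 99.47·3.9842 − 161.1 = 235.204.
At 10738 K (t = 107.38):
  G = 288.1·(107.38 − 60)^(-0.07551) = 288.1·47.38^(-0.07551) = 288.1·0.74727 = 215.288.
Gain = 215.288 / 235.204 = 0.9153 → 0.915.

0.915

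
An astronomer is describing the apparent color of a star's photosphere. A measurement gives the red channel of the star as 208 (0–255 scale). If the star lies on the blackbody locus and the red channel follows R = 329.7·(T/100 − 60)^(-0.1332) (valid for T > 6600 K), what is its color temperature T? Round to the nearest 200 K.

9200 K

(t − 60)^(-0.1332) = 208/329.7 = 0.63088.
t − 60 = 0.63088^(1/-0.1332) = 0.63088^(-7.508) = 31.763, so t = 91.763.
T = 100·t = 9176 K → 9200 K to the nearest 200 K.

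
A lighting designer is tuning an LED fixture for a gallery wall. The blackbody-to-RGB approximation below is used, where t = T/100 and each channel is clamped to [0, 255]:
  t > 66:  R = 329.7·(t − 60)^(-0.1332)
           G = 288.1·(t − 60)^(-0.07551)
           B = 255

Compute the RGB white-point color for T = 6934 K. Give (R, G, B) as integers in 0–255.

t = 6934/100 = 69.34; the t > 66 branch applies.
R = 329.7·(69.34 − 60)^(-0.1332) = 329.7·9.34^(-0.1332) = 329.7·0.74259 = 244.832.
G = 288.1·(69.34 − 60)^(-0.07551) = 288.1·9.34^(-0.07551) = 288.1·0.84475 = 243.373.
B = 255 by definition for t > 66.
Rounded: (245, 243, 255).

(245, 243, 255)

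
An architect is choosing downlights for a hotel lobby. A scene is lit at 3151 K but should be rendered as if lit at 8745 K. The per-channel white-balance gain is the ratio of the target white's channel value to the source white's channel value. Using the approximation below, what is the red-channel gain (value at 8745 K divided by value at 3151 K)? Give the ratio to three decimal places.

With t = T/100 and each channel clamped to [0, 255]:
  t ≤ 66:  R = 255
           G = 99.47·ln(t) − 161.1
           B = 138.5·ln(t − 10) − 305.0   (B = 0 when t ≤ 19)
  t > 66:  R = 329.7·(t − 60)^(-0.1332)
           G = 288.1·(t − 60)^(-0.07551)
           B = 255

0.832

At 3151 K (t = 31.51):
  R = 255 by definition for t ≤ 66.
At 8745 K (t = 87.45):
  R = 329.7·(87.45 − 60)^(-0.1332) = 329.7·27.45^(-0.1332) = 329.7·0.64326 = 212.083.
Gain = 212.083 / 255.000 = 0.8317 → 0.832.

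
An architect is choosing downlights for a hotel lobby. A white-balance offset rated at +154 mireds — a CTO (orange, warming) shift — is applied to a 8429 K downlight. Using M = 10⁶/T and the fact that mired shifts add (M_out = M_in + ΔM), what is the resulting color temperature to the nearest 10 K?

3670 K

M_in = 10⁶/8429 = 118.64 mireds.
M_out = 118.64 + (+154) = 272.64 mireds.
T_out = 10⁶/272.64 = 3667.9 K → 3670 K.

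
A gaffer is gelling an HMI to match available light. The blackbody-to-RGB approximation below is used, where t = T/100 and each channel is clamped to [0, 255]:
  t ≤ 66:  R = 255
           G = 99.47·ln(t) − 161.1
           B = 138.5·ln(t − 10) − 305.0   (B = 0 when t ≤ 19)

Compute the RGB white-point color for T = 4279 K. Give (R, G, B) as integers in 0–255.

(255, 213, 178)

t = 4279/100 = 42.79; the t ≤ 66 branch applies.
R = 255 by definition for t ≤ 66.
G = 99.47·ln 42.79 − 161.1 = 99.47·3.7563 − 161.1 = 212.540.
B = 138.5·ln(42.79 − 10) − 305.0 = 138.5·ln 32.79 − 305.0 = 138.5·3.4901 − 305.0 = 178.382.
Rounded: (255, 213, 178).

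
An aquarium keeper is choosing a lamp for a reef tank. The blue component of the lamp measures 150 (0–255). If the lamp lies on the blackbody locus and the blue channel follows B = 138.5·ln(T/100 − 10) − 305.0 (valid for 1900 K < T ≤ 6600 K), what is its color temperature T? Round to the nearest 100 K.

ln(t − 10) = (150 + 305.0) / 138.5 = 3.2852.
t − 10 = e^3.2852 = 26.714, so t = 36.714.
T = 100·t = 3671 K → 3700 K to the nearest 100 K.

3700 K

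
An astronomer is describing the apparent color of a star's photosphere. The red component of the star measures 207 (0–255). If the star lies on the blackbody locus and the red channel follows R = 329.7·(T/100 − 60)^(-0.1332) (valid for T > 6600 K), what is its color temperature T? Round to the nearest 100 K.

(t − 60)^(-0.1332) = 207/329.7 = 0.62784.
t − 60 = 0.62784^(1/-0.1332) = 0.62784^(-7.508) = 32.933, so t = 92.933.
T = 100·t = 9293 K → 9300 K to the nearest 100 K.

9300 K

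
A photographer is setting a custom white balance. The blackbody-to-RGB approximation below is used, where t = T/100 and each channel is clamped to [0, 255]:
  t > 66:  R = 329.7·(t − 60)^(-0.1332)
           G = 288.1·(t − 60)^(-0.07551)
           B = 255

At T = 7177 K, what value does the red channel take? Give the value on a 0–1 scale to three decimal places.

0.931

t = 7177/100 = 71.77; the t > 66 branch applies.
R = 329.7·(71.77 − 60)^(-0.1332) = 329.7·11.77^(-0.1332) = 329.7·0.72007 = 237.406.
On a 0–1 scale: 237.406/255 = 0.9310 → 0.931.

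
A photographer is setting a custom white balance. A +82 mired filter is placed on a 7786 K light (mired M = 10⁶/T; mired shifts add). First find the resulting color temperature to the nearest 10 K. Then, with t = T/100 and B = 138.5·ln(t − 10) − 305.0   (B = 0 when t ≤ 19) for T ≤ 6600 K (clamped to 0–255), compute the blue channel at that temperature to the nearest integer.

197

M_in = 10⁶/7786 = 128.44; M_out = 128.44 + (+82) = 210.44.
T_out = 10⁶/210.44 = 4752.0 K → 4750 K; t = 47.5.
B = 138.5·ln(47.5 − 10) − 305.0 = 138.5·ln 37.5 − 305.0 = 138.5·3.6243 − 305.0 = 196.971.
Rounded: 197.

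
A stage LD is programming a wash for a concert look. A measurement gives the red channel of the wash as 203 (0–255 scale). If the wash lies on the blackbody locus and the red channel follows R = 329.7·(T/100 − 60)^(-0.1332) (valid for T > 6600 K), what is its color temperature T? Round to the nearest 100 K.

(t − 60)^(-0.1332) = 203/329.7 = 0.61571.
t − 60 = 0.61571^(1/-0.1332) = 0.61571^(-7.508) = 38.129, so t = 98.129.
T = 100·t = 9813 K → 9800 K to the nearest 100 K.

9800 K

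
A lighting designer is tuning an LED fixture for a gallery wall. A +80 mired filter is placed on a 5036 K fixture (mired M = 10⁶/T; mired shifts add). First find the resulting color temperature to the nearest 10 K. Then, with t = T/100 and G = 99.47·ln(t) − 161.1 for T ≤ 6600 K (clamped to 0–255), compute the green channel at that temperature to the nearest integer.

195

M_in = 10⁶/5036 = 198.57; M_out = 198.57 + (+80) = 278.57.
T_out = 10⁶/278.57 = 3589.8 K → 3590 K; t = 35.9.
G = 99.47·ln 35.9 − 161.1 = 99.47·3.5807 − 161.1 = 195.076.
Rounded: 195.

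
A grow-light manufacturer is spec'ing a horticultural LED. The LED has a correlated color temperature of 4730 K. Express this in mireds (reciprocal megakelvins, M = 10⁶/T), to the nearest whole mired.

M = 10⁶ / 4730 = 211.416 → 211 mireds.

211 mireds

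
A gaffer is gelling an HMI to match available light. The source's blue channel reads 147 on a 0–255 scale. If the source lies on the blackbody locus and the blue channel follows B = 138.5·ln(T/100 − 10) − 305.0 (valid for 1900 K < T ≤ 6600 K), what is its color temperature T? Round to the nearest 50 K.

3600 K

ln(t − 10) = (147 + 305.0) / 138.5 = 3.2635.
t − 10 = e^3.2635 = 26.142, so t = 36.142.
T = 100·t = 3614 K → 3600 K to the nearest 50 K.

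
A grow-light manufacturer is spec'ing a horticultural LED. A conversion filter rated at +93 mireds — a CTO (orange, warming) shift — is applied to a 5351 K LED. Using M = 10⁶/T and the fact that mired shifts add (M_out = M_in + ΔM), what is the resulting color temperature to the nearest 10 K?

M_in = 10⁶/5351 = 186.88 mireds.
M_out = 186.88 + (+93) = 279.88 mireds.
T_out = 10⁶/279.88 = 3572.9 K → 3570 K.

3570 K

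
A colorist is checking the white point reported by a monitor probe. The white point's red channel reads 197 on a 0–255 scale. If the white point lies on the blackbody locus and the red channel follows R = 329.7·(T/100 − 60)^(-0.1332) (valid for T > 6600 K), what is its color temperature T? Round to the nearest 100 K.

(t − 60)^(-0.1332) = 197/329.7 = 0.59751.
t − 60 = 0.59751^(1/-0.1332) = 0.59751^(-7.508) = 47.761, so t = 107.761.
T = 100·t = 10776 K → 10800 K to the nearest 100 K.

10800 K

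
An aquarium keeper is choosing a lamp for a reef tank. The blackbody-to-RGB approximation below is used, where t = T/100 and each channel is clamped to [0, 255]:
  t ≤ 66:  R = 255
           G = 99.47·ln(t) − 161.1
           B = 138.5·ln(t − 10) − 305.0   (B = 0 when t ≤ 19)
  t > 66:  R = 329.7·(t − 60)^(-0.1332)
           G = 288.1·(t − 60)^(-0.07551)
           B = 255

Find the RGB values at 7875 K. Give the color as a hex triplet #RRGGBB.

#DFE7FF

t = 7875/100 = 78.75; the t > 66 branch applies.
R = 329.7·(78.75 − 60)^(-0.1332) = 329.7·18.75^(-0.1332) = 329.7·0.67676 = 223.129.
G = 288.1·(78.75 − 60)^(-0.07551) = 288.1·18.75^(-0.07551) = 288.1·0.80145 = 230.897.
B = 255 by definition for t > 66.
Rounded: (223, 231, 255).
In hex: #DFE7FF.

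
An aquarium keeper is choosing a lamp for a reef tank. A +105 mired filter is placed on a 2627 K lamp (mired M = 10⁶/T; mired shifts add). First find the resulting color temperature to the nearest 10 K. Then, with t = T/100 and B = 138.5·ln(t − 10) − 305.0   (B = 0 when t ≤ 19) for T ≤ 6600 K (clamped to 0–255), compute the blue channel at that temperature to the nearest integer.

22

M_in = 10⁶/2627 = 380.66; M_out = 380.66 + (+105) = 485.66.
T_out = 10⁶/485.66 = 2059.0 K → 2060 K; t = 20.6.
B = 138.5·ln(20.6 − 10) − 305.0 = 138.5·ln 10.6 − 305.0 = 138.5·2.3609 − 305.0 = 21.978.
Rounded: 22.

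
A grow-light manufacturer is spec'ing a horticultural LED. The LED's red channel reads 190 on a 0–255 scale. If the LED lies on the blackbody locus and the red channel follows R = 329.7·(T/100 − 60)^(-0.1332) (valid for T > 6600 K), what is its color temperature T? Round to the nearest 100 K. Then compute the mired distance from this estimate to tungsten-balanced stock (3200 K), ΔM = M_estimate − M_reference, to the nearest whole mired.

(t − 60)^(-0.1332) = 190/329.7 = 0.57628.
t − 60 = 0.57628^(1/-0.1332) = 0.57628^(-7.508) = 62.667, so t = 122.667.
T = 100·t = 12267 K → 12300 K to the nearest 100 K.
M_estimate = 10⁶/12300 = 81.30; M_reference = 10⁶/3200 = 312.50.
ΔM = 81.30 − 312.50 = -231.20 → -231 mireds.

-231 mireds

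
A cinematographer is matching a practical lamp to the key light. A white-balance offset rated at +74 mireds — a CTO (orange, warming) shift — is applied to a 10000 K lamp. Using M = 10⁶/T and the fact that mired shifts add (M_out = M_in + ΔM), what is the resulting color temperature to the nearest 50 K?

5750 K

M_in = 10⁶/10000 = 100.00 mireds.
M_out = 100.00 + (+74) = 174.00 mireds.
T_out = 10⁶/174.00 = 5747.1 K → 5750 K.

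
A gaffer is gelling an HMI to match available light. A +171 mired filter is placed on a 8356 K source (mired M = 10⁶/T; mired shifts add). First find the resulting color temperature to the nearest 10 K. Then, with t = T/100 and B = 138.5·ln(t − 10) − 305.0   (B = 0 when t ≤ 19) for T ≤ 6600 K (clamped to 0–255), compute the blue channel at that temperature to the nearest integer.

137

M_in = 10⁶/8356 = 119.67; M_out = 119.67 + (+171) = 290.67.
T_out = 10⁶/290.67 = 3440.3 K → 3440 K; t = 34.4.
B = 138.5·ln(34.4 − 10) − 305.0 = 138.5·ln 24.4 − 305.0 = 138.5·3.1946 − 305.0 = 137.450.
Rounded: 137.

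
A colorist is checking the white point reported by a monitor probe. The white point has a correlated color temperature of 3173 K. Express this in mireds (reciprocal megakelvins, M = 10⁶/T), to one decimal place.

315.2 mireds

M = 10⁶ / 3173 = 315.159 → 315.2 mireds.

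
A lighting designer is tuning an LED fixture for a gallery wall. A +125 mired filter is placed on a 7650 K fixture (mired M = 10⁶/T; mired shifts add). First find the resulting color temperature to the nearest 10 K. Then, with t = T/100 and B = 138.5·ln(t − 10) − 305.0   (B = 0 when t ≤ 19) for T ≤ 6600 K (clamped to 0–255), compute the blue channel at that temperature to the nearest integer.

M_in = 10⁶/7650 = 130.72; M_out = 130.72 + (+125) = 255.72.
T_out = 10⁶/255.72 = 3910.5 K → 3910 K; t = 39.1.
B = 138.5·ln(39.1 − 10) − 305.0 = 138.5·ln 29.1 − 305.0 = 138.5·3.3707 − 305.0 = 161.847.
Rounded: 162.

162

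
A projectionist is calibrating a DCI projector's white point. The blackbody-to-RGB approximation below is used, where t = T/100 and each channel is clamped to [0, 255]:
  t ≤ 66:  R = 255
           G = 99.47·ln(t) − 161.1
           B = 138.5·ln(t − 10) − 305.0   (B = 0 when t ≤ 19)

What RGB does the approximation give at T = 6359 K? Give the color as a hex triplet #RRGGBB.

t = 6359/100 = 63.59; the t ≤ 66 branch applies.
R = 255 by definition for t ≤ 66.
G = 99.47·ln 63.59 − 161.1 = 99.47·4.1525 − 161.1 = 251.945.
B = 138.5·ln(63.59 − 10) − 305.0 = 138.5·ln 53.59 − 305.0 = 138.5·3.9814 − 305.0 = 246.419.
Rounded: (255, 252, 246).
In hex: #FFFCF6.

#FFFCF6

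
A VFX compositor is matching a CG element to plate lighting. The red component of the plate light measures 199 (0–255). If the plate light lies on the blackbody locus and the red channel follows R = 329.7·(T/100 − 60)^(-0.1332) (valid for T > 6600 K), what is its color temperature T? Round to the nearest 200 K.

10400 K

(t − 60)^(-0.1332) = 199/329.7 = 0.60358.
t − 60 = 0.60358^(1/-0.1332) = 0.60358^(-7.508) = 44.273, so t = 104.273.
T = 100·t = 10427 K → 10400 K to the nearest 200 K.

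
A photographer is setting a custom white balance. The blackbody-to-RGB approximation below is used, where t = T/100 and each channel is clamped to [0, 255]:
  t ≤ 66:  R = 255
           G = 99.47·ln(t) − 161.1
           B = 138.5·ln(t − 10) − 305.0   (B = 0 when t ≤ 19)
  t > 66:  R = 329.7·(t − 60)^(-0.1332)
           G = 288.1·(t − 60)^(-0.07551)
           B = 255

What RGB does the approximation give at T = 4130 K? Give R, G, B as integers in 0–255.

t = 4130/100 = 41.3; the t ≤ 66 branch applies.
R = 255 by definition for t ≤ 66.
G = 99.47·ln 41.3 − 161.1 = 99.47·3.7209 − 161.1 = 209.014.
B = 138.5·ln(41.3 − 10) − 305.0 = 138.5·ln 31.3 − 305.0 = 138.5·3.4436 − 305.0 = 171.941.
Rounded: (255, 209, 172).

R=255, G=209, B=172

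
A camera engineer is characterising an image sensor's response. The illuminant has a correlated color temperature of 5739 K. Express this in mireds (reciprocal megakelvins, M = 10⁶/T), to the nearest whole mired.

M = 10⁶ / 5739 = 174.246 → 174 mireds.

174 mireds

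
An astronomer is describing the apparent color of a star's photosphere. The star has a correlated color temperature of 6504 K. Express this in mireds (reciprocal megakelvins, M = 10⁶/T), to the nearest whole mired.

M = 10⁶ / 6504 = 153.752 → 154 mireds.

154 mireds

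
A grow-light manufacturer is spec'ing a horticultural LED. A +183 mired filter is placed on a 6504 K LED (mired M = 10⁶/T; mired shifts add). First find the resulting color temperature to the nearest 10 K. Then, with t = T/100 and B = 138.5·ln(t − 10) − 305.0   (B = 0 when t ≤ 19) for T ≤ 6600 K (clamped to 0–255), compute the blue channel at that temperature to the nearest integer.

108

M_in = 10⁶/6504 = 153.75; M_out = 153.75 + (+183) = 336.75.
T_out = 10⁶/336.75 = 2969.5 K → 2970 K; t = 29.7.
B = 138.5·ln(29.7 − 10) − 305.0 = 138.5·ln 19.7 − 305.0 = 138.5·2.9806 − 305.0 = 107.816.
Rounded: 108.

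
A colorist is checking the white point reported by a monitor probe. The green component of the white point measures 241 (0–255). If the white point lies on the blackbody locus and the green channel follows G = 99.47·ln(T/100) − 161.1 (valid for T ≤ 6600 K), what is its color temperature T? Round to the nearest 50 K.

5700 K

ln t = (241 + 161.1) / 99.47 = 4.0424.
t = e^4.0424 = 56.964.
T = 100·t = 5696 K → 5700 K to the nearest 50 K.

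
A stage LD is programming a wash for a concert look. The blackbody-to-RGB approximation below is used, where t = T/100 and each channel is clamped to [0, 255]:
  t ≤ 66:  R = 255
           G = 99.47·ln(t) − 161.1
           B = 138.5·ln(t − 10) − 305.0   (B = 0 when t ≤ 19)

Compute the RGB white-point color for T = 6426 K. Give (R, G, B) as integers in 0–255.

(255, 253, 248)

t = 6426/100 = 64.26; the t ≤ 66 branch applies.
R = 255 by definition for t ≤ 66.
G = 99.47·ln 64.26 − 161.1 = 99.47·4.1629 − 161.1 = 252.987.
B = 138.5·ln(64.26 − 10) − 305.0 = 138.5·ln 54.26 − 305.0 = 138.5·3.9938 − 305.0 = 248.140.
Rounded: (255, 253, 248).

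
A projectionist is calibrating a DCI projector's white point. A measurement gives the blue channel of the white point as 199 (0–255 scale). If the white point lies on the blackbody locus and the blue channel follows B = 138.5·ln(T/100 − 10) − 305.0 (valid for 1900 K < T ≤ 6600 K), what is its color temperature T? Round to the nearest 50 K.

ln(t − 10) = (199 + 305.0) / 138.5 = 3.6390.
t − 10 = e^3.6390 = 38.053, so t = 48.053.
T = 100·t = 4805 K → 4800 K to the nearest 50 K.

4800 K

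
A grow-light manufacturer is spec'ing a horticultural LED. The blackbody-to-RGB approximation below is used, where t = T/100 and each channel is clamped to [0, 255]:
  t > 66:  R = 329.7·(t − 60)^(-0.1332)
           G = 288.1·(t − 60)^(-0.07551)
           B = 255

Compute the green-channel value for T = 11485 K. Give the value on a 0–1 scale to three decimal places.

t = 11485/100 = 114.85; the t > 66 branch applies.
G = 288.1·(114.85 − 60)^(-0.07551) = 288.1·54.85^(-0.07551) = 288.1·0.73905 = 212.921.
On a 0–1 scale: 212.921/255 = 0.8350 → 0.835.

0.835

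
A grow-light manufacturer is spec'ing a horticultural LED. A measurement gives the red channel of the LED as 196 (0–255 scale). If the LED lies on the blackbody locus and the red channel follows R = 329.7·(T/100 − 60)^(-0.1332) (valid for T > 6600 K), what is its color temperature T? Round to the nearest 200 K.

11000 K

(t − 60)^(-0.1332) = 196/329.7 = 0.59448.
t − 60 = 0.59448^(1/-0.1332) = 0.59448^(-7.508) = 49.621, so t = 109.621.
T = 100·t = 10962 K → 11000 K to the nearest 200 K.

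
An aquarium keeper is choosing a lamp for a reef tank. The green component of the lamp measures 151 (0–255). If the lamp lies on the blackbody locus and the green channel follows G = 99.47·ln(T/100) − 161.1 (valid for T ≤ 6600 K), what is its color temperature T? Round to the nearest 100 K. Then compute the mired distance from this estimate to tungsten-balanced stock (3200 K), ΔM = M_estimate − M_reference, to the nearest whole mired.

+122 mireds

ln t = (151 + 161.1) / 99.47 = 3.1376.
t = e^3.1376 = 23.049.
T = 100·t = 2305 K → 2300 K to the nearest 100 K.
M_estimate = 10⁶/2300 = 434.78; M_reference = 10⁶/3200 = 312.50.
ΔM = 434.78 − 312.50 = 122.28 → +122 mireds.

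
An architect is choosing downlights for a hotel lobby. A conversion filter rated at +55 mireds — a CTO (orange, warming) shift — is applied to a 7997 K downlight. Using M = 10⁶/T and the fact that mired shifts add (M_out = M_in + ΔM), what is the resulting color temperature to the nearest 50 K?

5550 K

M_in = 10⁶/7997 = 125.05 mireds.
M_out = 125.05 + (+55) = 180.05 mireds.
T_out = 10⁶/180.05 = 5554.1 K → 5550 K.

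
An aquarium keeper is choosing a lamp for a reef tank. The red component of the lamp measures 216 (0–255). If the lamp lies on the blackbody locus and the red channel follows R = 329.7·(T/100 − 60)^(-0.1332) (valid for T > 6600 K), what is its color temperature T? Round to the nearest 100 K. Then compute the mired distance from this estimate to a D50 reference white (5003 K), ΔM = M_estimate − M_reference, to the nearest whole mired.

-81 mireds

(t − 60)^(-0.1332) = 216/329.7 = 0.65514.
t − 60 = 0.65514^(1/-0.1332) = 0.65514^(-7.508) = 23.926, so t = 83.926.
T = 100·t = 8393 K → 8400 K to the nearest 100 K.
M_estimate = 10⁶/8400 = 119.05; M_reference = 10⁶/5003 = 199.88.
ΔM = 119.05 − 199.88 = -80.83 → -81 mireds.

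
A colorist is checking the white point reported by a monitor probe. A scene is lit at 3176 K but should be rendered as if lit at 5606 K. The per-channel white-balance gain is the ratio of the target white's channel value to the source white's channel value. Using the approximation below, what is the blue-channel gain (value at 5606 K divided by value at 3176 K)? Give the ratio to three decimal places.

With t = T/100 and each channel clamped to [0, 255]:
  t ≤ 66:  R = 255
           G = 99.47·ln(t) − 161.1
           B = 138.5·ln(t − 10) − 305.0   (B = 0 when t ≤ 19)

At 3176 K (t = 31.76):
  B = 138.5·ln(31.76 − 10) − 305.0 = 138.5·ln 21.76 − 305.0 = 138.5·3.0801 − 305.0 = 121.590.
At 5606 K (t = 56.06):
  B = 138.5·ln(56.06 − 10) − 305.0 = 138.5·ln 46.06 − 305.0 = 138.5·3.8299 − 305.0 = 225.447.
Gain = 225.447 / 121.590 = 1.8542 → 1.854.

1.854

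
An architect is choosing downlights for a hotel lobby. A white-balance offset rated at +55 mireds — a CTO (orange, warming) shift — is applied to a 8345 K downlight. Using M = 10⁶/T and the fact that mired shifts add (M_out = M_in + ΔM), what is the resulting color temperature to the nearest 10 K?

5720 K

M_in = 10⁶/8345 = 119.83 mireds.
M_out = 119.83 + (+55) = 174.83 mireds.
T_out = 10⁶/174.83 = 5719.8 K → 5720 K.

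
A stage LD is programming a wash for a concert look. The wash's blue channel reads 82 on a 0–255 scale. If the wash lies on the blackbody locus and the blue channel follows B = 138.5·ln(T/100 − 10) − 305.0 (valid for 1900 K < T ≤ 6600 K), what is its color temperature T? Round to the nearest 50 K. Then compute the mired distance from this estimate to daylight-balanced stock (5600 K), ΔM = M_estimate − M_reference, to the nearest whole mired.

ln(t − 10) = (82 + 305.0) / 138.5 = 2.7942.
t − 10 = e^2.7942 = 16.350, so t = 26.350.
T = 100·t = 2635 K → 2650 K to the nearest 50 K.
M_estimate = 10⁶/2650 = 377.36; M_reference = 10⁶/5600 = 178.57.
ΔM = 377.36 − 178.57 = 198.79 → +199 mireds.

+199 mireds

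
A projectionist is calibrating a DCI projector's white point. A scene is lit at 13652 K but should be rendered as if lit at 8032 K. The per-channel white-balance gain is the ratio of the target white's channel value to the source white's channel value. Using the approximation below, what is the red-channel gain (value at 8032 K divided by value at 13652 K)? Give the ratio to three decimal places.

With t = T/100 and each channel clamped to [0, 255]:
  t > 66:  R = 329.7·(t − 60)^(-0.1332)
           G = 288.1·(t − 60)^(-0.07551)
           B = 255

At 13652 K (t = 136.52):
  R = 329.7·(136.52 − 60)^(-0.1332) = 329.7·76.52^(-0.1332) = 329.7·0.56115 = 185.012.
At 8032 K (t = 80.32):
  R = 329.7·(80.32 − 60)^(-0.1332) = 329.7·20.32^(-0.1332) = 329.7·0.66955 = 220.751.
Gain = 220.751 / 185.012 = 1.1932 → 1.193.

1.193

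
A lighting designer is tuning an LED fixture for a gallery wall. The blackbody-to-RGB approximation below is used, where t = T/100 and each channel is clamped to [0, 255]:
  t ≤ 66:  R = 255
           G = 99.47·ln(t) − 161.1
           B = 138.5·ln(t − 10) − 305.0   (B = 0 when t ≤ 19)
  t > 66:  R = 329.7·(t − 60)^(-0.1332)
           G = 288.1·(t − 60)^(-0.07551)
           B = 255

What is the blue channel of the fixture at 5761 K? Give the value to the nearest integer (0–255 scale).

t = 5761/100 = 57.61; the t ≤ 66 branch applies.
B = 138.5·ln(57.61 − 10) − 305.0 = 138.5·ln 47.61 − 305.0 = 138.5·3.8630 − 305.0 = 230.031.
Rounded: 230.

230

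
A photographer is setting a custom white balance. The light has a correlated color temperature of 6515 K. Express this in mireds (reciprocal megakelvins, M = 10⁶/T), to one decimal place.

153.5 mireds

M = 10⁶ / 6515 = 153.492 → 153.5 mireds.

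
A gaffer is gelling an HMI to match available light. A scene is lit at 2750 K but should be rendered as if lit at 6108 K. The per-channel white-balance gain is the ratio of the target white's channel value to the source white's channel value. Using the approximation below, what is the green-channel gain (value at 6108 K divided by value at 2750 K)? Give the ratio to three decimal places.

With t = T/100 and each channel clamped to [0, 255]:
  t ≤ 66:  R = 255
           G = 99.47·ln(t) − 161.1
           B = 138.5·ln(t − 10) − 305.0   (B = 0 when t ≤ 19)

1.471

At 2750 K (t = 27.5):
  G = 99.47·ln 27.5 − 161.1 = 99.47·3.3142 − 161.1 = 168.562.
At 6108 K (t = 61.08):
  G = 99.47·ln 61.08 − 161.1 = 99.47·4.1122 − 161.1 = 247.939.
Gain = 247.939 / 168.562 = 1.4709 → 1.471.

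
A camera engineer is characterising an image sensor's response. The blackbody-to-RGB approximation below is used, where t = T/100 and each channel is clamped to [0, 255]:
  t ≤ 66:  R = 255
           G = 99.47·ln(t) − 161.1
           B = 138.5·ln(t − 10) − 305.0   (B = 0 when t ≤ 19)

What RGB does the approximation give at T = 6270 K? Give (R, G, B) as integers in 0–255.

(255, 251, 244)

t = 6270/100 = 62.7; the t ≤ 66 branch applies.
R = 255 by definition for t ≤ 66.
G = 99.47·ln 62.7 − 161.1 = 99.47·4.1384 − 161.1 = 250.543.
B = 138.5·ln(62.7 − 10) − 305.0 = 138.5·ln 52.7 − 305.0 = 138.5·3.9646 − 305.0 = 244.099.
Rounded: (255, 251, 244).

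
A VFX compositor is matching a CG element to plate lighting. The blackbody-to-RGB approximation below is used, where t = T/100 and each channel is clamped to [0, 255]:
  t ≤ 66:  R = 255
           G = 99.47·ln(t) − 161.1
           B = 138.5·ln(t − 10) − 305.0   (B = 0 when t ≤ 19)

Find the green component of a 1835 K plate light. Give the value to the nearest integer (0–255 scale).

128

t = 1835/100 = 18.35; the t ≤ 66 branch applies.
G = 99.47·ln 18.35 − 161.1 = 99.47·2.9096 − 161.1 = 128.321.
Rounded: 128.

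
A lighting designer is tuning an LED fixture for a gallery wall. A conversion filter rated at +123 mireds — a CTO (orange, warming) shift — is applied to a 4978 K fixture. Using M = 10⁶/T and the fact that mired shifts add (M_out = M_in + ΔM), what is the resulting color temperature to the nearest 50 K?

M_in = 10⁶/4978 = 200.88 mireds.
M_out = 200.88 + (+123) = 323.88 mireds.
T_out = 10⁶/323.88 = 3087.5 K → 3100 K.

3100 K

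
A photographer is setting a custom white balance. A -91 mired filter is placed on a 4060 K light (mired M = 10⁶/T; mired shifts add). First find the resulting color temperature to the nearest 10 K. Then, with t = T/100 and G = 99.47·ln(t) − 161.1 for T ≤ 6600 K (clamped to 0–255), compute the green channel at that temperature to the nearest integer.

M_in = 10⁶/4060 = 246.31; M_out = 246.31 + (-91) = 155.31.
T_out = 10⁶/155.31 = 6438.9 K → 6440 K; t = 64.4.
G = 99.47·ln 64.4 − 161.1 = 99.47·4.1651 − 161.1 = 253.204.
Rounded: 253.

253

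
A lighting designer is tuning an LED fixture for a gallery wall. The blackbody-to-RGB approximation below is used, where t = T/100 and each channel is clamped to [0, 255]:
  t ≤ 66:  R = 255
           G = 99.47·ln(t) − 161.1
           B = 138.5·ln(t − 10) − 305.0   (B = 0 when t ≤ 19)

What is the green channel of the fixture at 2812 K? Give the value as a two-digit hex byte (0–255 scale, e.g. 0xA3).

t = 2812/100 = 28.12; the t ≤ 66 branch applies.
G = 99.47·ln 28.12 − 161.1 = 99.47·3.3365 − 161.1 = 170.780.
Rounded: 171; in hex, 0xAB.

0xAB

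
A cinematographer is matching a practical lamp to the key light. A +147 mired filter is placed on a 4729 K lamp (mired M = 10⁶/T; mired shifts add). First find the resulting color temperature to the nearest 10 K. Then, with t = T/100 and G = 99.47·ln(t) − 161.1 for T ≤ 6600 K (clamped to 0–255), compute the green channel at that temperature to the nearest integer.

M_in = 10⁶/4729 = 211.46; M_out = 211.46 + (+147) = 358.46.
T_out = 10⁶/358.46 = 2789.7 K → 2790 K; t = 27.9.
G = 99.47·ln 27.9 − 161.1 = 99.47·3.3286 − 161.1 = 169.998.
Rounded: 170.

170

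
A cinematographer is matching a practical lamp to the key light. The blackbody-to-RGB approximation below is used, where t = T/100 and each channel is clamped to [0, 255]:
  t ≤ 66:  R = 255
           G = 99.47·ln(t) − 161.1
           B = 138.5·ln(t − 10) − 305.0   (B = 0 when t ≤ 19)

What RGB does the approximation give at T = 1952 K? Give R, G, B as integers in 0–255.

t = 1952/100 = 19.52; the t ≤ 66 branch applies.
R = 255 by definition for t ≤ 66.
G = 99.47·ln 19.52 − 161.1 = 99.47·2.9714 − 161.1 = 134.469.
B = 138.5·ln(19.52 − 10) − 305.0 = 138.5·ln 9.52 − 305.0 = 138.5·2.2534 − 305.0 = 7.095.
Rounded: (255, 134, 7).

R=255, G=134, B=7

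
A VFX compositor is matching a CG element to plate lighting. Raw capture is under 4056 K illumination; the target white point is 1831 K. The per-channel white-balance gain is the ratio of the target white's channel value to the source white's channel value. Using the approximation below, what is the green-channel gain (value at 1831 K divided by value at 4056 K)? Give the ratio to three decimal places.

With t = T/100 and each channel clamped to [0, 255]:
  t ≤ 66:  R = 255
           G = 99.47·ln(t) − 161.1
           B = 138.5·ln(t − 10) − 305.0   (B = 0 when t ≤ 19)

0.618

At 4056 K (t = 40.56):
  G = 99.47·ln 40.56 − 161.1 = 99.47·3.7028 − 161.1 = 207.216.
At 1831 K (t = 18.31):
  G = 99.47·ln 18.31 − 161.1 = 99.47·2.9074 − 161.1 = 128.104.
Gain = 128.104 / 207.216 = 0.6182 → 0.618.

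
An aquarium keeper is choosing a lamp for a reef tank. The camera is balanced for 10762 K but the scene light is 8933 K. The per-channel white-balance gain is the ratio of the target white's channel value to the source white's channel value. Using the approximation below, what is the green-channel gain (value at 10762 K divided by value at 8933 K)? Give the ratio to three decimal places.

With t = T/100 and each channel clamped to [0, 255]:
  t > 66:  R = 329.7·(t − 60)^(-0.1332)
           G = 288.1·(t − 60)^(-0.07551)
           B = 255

0.964

At 8933 K (t = 89.33):
  G = 288.1·(89.33 − 60)^(-0.07551) = 288.1·29.33^(-0.07551) = 288.1·0.77482 = 223.227.
At 10762 K (t = 107.62):
  G = 288.1·(107.62 − 60)^(-0.07551) = 288.1·47.62^(-0.07551) = 288.1·0.74698 = 215.206.
Gain = 215.206 / 223.227 = 0.9641 → 0.964.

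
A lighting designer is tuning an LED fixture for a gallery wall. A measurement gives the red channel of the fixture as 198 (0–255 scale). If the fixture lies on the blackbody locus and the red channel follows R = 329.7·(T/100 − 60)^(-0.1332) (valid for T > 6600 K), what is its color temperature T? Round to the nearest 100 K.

(t − 60)^(-0.1332) = 198/329.7 = 0.60055.
t − 60 = 0.60055^(1/-0.1332) = 0.60055^(-7.508) = 45.980, so t = 105.980.
T = 100·t = 10598 K → 10600 K to the nearest 100 K.

10600 K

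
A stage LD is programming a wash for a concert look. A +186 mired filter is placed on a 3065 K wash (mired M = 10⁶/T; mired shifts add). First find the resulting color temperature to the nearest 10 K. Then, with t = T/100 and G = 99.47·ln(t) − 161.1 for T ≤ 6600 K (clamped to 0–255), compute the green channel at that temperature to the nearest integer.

134

M_in = 10⁶/3065 = 326.26; M_out = 326.26 + (+186) = 512.26.
T_out = 10⁶/512.26 = 1952.1 K → 1950 K; t = 19.5.
G = 99.47·ln 19.5 − 161.1 = 99.47·2.9704 − 161.1 = 134.367.
Rounded: 134.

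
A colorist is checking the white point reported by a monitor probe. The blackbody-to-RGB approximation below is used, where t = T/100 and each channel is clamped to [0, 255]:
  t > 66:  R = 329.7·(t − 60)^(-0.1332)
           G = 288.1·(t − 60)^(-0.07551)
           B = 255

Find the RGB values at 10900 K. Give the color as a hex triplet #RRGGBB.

#C4D7FF

t = 10900/100 = 109; the t > 66 branch applies.
R = 329.7·(109 − 60)^(-0.1332) = 329.7·49^(-0.1332) = 329.7·0.59548 = 196.329.
G = 288.1·(109 − 60)^(-0.07551) = 288.1·49^(-0.07551) = 288.1·0.74537 = 214.742.
B = 255 by definition for t > 66.
Rounded: (196, 215, 255).
In hex: #C4D7FF.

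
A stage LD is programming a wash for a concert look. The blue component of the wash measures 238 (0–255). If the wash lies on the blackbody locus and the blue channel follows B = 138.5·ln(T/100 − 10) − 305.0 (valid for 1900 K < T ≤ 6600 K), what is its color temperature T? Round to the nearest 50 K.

ln(t − 10) = (238 + 305.0) / 138.5 = 3.9206.
t − 10 = e^3.9206 = 50.430, so t = 60.430.
T = 100·t = 6043 K → 6050 K to the nearest 50 K.

6050 K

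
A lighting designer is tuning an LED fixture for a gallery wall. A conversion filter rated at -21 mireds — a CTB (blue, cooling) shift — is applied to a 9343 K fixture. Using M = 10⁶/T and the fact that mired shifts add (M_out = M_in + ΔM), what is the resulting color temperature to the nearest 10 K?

11620 K

M_in = 10⁶/9343 = 107.03 mireds.
M_out = 107.03 + (-21) = 86.03 mireds.
T_out = 10⁶/86.03 = 11623.6 K → 11620 K.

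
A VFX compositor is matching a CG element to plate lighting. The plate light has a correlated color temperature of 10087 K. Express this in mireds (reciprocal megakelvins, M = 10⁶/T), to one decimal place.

M = 10⁶ / 10087 = 99.138 → 99.1 mireds.

99.1 mireds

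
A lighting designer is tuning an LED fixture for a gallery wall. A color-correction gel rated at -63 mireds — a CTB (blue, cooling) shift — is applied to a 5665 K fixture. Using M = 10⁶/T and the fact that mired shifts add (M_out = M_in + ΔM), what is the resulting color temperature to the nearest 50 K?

M_in = 10⁶/5665 = 176.52 mireds.
M_out = 176.52 + (-63) = 113.52 mireds.
T_out = 10⁶/113.52 = 8808.8 K → 8800 K.

8800 K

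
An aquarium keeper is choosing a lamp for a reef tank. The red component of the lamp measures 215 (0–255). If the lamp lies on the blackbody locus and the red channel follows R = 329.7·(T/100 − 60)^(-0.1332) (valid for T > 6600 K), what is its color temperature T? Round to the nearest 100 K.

8500 K

(t − 60)^(-0.1332) = 215/329.7 = 0.65211.
t − 60 = 0.65211^(1/-0.1332) = 0.65211^(-7.508) = 24.774, so t = 84.774.
T = 100·t = 8477 K → 8500 K to the nearest 100 K.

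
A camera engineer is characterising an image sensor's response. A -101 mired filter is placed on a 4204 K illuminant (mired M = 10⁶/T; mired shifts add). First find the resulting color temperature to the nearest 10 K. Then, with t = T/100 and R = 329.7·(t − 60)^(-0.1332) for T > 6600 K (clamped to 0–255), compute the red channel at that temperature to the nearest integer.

M_in = 10⁶/4204 = 237.87; M_out = 237.87 + (-101) = 136.87.
T_out = 10⁶/136.87 = 7306.3 K → 7310 K; t = 73.1.
R = 329.7·(73.1 − 60)^(-0.1332) = 329.7·13.1^(-0.1332) = 329.7·0.70987 = 234.044.
Rounded: 234.

234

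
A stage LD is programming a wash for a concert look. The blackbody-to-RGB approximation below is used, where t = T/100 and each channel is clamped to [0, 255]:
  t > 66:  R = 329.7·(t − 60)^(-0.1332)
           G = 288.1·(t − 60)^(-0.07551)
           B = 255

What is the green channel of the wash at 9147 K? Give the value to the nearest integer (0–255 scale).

t = 9147/100 = 91.47; the t > 66 branch applies.
G = 288.1·(91.47 − 60)^(-0.07551) = 288.1·31.47^(-0.07551) = 288.1·0.77072 = 222.043.
Rounded: 222.

222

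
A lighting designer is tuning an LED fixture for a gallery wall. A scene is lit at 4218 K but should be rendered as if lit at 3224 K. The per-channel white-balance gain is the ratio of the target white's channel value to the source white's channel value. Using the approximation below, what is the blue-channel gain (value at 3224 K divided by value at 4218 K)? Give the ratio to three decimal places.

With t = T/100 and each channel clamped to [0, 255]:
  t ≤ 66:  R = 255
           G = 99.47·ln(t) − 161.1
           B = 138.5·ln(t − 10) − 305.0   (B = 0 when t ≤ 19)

At 4218 K (t = 42.18):
  B = 138.5·ln(42.18 − 10) − 305.0 = 138.5·ln 32.18 − 305.0 = 138.5·3.4713 − 305.0 = 175.781.
At 3224 K (t = 32.24):
  B = 138.5·ln(32.24 − 10) − 305.0 = 138.5·ln 22.24 − 305.0 = 138.5·3.1019 − 305.0 = 124.612.
Gain = 124.612 / 175.781 = 0.7089 → 0.709.

0.709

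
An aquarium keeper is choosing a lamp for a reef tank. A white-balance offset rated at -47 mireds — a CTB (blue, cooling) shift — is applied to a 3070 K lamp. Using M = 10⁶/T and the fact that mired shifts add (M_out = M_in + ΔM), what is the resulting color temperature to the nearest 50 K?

3600 K

M_in = 10⁶/3070 = 325.73 mireds.
M_out = 325.73 + (-47) = 278.73 mireds.
T_out = 10⁶/278.73 = 3587.7 K → 3600 K.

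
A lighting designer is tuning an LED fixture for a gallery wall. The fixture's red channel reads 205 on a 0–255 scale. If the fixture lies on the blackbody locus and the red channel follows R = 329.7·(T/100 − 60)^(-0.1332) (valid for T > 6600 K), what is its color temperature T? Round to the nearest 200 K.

(t − 60)^(-0.1332) = 205/329.7 = 0.62178.
t − 60 = 0.62178^(1/-0.1332) = 0.62178^(-7.508) = 35.423, so t = 95.423.
T = 100·t = 9542 K → 9600 K to the nearest 200 K.

9600 K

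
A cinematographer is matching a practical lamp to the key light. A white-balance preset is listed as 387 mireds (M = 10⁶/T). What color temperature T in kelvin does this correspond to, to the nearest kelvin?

2584 K

T = 10⁶ / 387 = 2583.98 K → 2584 K.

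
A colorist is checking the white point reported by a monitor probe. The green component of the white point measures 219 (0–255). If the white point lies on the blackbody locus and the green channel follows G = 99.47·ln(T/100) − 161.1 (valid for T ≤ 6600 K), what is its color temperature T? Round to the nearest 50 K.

ln t = (219 + 161.1) / 99.47 = 3.8213.
t = e^3.8213 = 45.661.
T = 100·t = 4566 K → 4550 K to the nearest 50 K.

4550 K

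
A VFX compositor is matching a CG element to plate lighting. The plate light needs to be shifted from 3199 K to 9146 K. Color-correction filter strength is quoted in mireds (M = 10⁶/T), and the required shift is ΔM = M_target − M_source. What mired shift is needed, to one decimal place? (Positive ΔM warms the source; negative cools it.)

-203.3 mireds

M_source = 10⁶/3199 = 312.598; M_target = 10⁶/9146 = 109.337.
ΔM = 109.337 − 312.598 = -203.260 → -203.3 mireds, a cooling shift.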